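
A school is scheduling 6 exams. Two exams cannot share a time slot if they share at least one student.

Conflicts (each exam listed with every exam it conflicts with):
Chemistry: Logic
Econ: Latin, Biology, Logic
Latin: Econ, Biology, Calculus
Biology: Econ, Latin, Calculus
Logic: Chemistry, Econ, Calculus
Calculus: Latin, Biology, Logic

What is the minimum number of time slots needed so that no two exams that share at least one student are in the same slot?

Econ, Latin, Biology pairwise conflict, so at least 3 time slots are needed.
3 time slots suffice: time slot 1 → {Biology, Logic}; time slot 2 → {Chemistry, Econ, Calculus}; time slot 3 → {Latin}. Each listed conflict is separated.

3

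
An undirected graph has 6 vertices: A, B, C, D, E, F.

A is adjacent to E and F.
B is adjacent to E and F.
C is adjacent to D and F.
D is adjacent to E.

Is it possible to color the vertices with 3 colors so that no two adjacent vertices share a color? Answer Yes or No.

Yes

The chromatic number is 3. The cycle C-F-A-E-D-C has odd length 5, so it cannot be 2-colored; at least 3 colors are needed.
3 colors suffice: A=blue, B=blue, C=blue, D=green, E=red, F=red.
That is already a proper 3-coloring.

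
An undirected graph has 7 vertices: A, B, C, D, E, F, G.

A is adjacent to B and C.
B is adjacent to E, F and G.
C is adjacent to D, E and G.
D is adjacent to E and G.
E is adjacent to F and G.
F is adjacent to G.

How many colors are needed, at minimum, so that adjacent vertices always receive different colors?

B, E, F, G form a clique, so at least 4 colors are needed.
4 colors suffice: color 1 → {A, E}; color 2 → {G}; color 3 → {B, C}; color 4 → {D, F}. Each edge has distinct colors on its endpoints.

4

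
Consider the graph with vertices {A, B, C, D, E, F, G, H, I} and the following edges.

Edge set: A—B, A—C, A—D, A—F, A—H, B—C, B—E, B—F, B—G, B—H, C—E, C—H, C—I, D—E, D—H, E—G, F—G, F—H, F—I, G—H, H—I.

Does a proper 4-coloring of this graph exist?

The chromatic number is 4. A, B, C, H are mutually adjacent (a clique of size 4), so at least 4 colors are needed.
A valid assignment using 4 colors: A=green, B=blue, C=yellow, D=blue, E=red, F=yellow, G=green, H=red, I=blue.
That is already a proper 4-coloring.

Yes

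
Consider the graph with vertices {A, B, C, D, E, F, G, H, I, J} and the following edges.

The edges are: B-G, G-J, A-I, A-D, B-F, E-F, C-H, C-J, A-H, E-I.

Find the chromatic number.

The cycle J-G-B-F-E-I-A-H-C-J has odd length 9, so it cannot be 2-colored; at least 3 colors are needed.
One proper 3-coloring: A=1, B=2, C=1, D=2, E=1, F=3, G=1, H=2, I=2, J=2. Each edge has distinct colors on its endpoints.

3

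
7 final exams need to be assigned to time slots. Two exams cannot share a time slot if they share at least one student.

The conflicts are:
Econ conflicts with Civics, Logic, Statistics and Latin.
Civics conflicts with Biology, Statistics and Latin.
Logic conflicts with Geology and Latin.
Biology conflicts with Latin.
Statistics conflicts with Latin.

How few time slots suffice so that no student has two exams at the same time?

Econ, Civics, Statistics, Latin all conflict with each other, so at least 4 time slots are needed.
Using 4 time slots: Econ=3, Civics=2, Logic=2, Biology=3, Statistics=4, Geology=1, Latin=1. No two conflicting exams share a time slot.

4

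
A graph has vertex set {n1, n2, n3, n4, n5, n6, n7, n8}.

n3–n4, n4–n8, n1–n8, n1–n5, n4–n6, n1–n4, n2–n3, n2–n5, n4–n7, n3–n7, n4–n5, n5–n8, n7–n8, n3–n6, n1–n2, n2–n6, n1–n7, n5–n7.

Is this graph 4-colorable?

No

n1, n4, n5, n7, n8 are pairwise adjacent (a clique of size 5), so at least 5 colors are needed.
So 4 colors are not enough.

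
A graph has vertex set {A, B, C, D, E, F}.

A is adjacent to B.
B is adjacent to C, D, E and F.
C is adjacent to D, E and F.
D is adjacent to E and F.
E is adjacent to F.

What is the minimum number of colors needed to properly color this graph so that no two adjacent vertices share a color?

B, C, D, E, F form a clique, so at least 5 colors are needed.
5 colors suffice: color 1 → {B}; color 2 → {A, C}; color 3 → {D}; color 4 → {E}; color 5 → {F}. Each edge has distinct colors on its endpoints.

5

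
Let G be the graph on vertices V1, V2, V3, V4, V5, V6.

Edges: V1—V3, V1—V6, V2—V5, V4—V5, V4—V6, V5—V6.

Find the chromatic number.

V4, V5, V6 are mutually adjacent, so at least 3 colors are needed.
3 colors suffice: color 1 → {V2, V3, V6}; color 2 → {V1, V5}; color 3 → {V4}. Every edge joins two different colors.

3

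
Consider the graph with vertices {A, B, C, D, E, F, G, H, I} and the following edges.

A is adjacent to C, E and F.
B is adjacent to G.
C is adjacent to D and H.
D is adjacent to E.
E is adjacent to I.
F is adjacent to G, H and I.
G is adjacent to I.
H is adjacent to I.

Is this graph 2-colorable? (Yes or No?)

F, H, I are mutually adjacent, so at least 3 colors are needed.
So 2 colors are not enough.

No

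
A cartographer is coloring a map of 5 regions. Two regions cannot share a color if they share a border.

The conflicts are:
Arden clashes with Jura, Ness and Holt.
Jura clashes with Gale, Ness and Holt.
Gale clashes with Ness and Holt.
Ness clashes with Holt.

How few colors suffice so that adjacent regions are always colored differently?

Arden, Jura, Ness, Holt all conflict with each other, so at least 4 colors are needed.
4 colors suffice: color 1 → {Holt}; color 2 → {Ness}; color 3 → {Jura}; color 4 → {Arden, Gale}. Every pair that conflicts lands in different colors.

4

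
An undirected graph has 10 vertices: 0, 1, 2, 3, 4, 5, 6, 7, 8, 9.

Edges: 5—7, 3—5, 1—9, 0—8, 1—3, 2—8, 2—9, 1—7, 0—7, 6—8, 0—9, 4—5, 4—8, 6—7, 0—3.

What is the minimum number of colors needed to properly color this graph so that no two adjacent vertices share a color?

3

The cycle 4-8-0-7-5-4 has odd length 5, so it cannot be 2-colored; at least 3 colors are needed.
One proper 3-coloring: 0=b, 1=b, 2=b, 3=a, 4=c, 5=b, 6=b, 7=a, 8=a, 9=a. No two adjacent vertices share a color.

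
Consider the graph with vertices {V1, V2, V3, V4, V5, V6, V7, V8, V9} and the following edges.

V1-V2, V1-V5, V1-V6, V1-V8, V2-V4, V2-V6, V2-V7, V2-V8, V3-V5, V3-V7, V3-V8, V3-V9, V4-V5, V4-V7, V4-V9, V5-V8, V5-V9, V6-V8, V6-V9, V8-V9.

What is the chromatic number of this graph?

V3, V5, V8, V9 are pairwise adjacent (a clique of size 4), so at least 4 colors are needed.
4 colors suffice: color R → {V4, V8}; color B → {V2, V5}; color G → {V1, V7, V9}; color Y → {V3, V6}. Each edge has distinct colors on its endpoints.

4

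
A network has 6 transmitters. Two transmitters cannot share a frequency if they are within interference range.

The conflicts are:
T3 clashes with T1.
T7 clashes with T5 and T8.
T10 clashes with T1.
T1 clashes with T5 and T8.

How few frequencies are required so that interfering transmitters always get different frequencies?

T1 and T5 conflict, so at least 2 frequencies are needed.
2 frequencies suffice: frequency 1 → {T7, T1}; frequency 2 → {T3, T10, T5, T8}. No two conflicting transmitters share a frequency.

2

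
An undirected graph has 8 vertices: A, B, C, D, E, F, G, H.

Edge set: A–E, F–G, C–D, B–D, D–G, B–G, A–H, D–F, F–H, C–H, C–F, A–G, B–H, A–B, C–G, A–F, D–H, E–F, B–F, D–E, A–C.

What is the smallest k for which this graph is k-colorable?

4

C, D, F, H are mutually adjacent (a clique of size 4), so at least 4 colors are needed.
4 colors suffice: color 1 → {F}; color 2 → {A, D}; color 3 → {B, C, E}; color 4 → {G, H}. Each edge has distinct colors on its endpoints.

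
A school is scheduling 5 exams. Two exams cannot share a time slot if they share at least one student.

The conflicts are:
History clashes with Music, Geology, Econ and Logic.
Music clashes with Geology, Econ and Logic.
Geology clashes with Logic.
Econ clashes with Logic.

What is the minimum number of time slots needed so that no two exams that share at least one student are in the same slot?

4

History, Music, Econ, Logic pairwise conflict, so at least 4 time slots are needed.
A valid assignment using 4 time slots: History=2, Music=1, Geology=4, Econ=4, Logic=3. Each listed conflict is separated.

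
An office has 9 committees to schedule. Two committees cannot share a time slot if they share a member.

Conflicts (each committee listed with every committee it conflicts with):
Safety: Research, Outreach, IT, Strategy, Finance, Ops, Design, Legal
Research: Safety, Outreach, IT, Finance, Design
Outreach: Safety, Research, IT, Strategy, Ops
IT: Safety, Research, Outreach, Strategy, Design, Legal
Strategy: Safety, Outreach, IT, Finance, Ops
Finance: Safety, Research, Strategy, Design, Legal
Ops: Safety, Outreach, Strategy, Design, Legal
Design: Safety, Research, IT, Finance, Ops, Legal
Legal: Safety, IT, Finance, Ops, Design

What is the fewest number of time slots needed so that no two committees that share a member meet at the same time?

Safety, Outreach, Strategy, Ops pairwise conflict, so at least 4 time slots are needed.
4 time slots suffice: time slot 1 → {Safety}; time slot 2 → {IT, Finance, Ops}; time slot 3 → {Outreach, Design}; time slot 4 → {Research, Strategy, Legal}. Each listed conflict is separated.

4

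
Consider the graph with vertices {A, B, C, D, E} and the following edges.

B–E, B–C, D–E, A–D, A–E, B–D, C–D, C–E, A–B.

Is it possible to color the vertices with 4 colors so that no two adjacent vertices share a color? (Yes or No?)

Yes

The chromatic number is 4. B, C, D, E are pairwise adjacent (a clique of size 4), so at least 4 colors are needed.
One proper 4-coloring: A=4, B=3, C=4, D=2, E=1.
That is already a proper 4-coloring.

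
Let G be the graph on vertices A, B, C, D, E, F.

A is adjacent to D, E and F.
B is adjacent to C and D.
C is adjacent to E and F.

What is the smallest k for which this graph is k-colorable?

The cycle D-A-F-C-B-D has odd length 5, so it cannot be 2-colored; at least 3 colors are needed.
3 colors suffice: color 1 → {A, C}; color 2 → {D, E, F}; color 3 → {B}. No two adjacent vertices share a color.

3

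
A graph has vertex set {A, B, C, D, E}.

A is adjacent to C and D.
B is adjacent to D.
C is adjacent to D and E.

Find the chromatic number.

A, C, D form a triangle, so at least 3 colors are needed.
3 colors suffice: color red → {B, C}; color blue → {D, E}; color green → {A}. Each edge has distinct colors on its endpoints.

3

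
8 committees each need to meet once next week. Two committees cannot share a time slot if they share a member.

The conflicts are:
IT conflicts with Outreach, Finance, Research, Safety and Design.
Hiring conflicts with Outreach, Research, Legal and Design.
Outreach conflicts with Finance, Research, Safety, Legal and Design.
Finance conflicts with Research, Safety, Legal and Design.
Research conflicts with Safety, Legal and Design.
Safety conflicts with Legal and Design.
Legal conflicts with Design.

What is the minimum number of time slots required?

Outreach, Finance, Research, Safety, Legal, Design pairwise conflict, so at least 6 time slots are needed.
6 time slots suffice: IT=4, Hiring=5, Outreach=1, Finance=6, Research=2, Safety=5, Legal=4, Design=3. Every pair that conflicts lands in different time slots.

6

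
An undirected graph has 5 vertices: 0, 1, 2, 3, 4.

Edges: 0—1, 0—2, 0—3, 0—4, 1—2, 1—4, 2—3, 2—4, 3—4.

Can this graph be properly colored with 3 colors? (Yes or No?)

No

0, 1, 2, 4 are mutually adjacent (a clique of size 4), so at least 4 colors are needed.
So 3 colors are not enough.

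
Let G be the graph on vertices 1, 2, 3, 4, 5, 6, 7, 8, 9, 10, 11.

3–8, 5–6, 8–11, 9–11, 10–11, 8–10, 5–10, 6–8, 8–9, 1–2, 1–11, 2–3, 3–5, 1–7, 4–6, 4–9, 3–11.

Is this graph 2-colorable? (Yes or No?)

8, 10, 11 are mutually adjacent, so at least 3 colors are needed.
So 2 colors are not enough.

No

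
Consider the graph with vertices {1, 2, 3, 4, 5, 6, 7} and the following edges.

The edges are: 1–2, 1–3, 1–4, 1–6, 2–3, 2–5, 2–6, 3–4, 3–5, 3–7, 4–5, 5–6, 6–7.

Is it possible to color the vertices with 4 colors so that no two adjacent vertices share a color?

Yes

The chromatic number is 3. 2, 3, 5 are pairwise adjacent, so at least 3 colors are needed.
One proper 3-coloring: 1=blue, 2=green, 3=red, 4=green, 5=blue, 6=red, 7=blue.
Since 4 ≥ 3, a proper 4-coloring certainly exists.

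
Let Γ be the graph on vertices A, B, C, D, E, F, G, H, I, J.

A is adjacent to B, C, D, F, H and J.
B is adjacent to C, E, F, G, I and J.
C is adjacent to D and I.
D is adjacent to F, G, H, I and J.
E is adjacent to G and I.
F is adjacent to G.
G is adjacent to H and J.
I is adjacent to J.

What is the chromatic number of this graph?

A, B, C are pairwise adjacent, so at least 3 colors are needed.
3 colors suffice: color 1 → {B, D}; color 2 → {A, G, I}; color 3 → {C, E, F, H, J}. No two adjacent vertices share a color.

3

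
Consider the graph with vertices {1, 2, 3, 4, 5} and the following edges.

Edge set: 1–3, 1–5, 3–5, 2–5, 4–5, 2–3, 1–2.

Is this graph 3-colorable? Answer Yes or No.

No

1, 2, 3, 5 are mutually adjacent (a clique of size 4), so at least 4 colors are needed.
So 3 colors are not enough.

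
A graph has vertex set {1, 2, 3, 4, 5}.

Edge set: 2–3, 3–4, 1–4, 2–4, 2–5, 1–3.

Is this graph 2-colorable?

No

1, 3, 4 are mutually adjacent, so at least 3 colors are needed.
So 2 colors are not enough.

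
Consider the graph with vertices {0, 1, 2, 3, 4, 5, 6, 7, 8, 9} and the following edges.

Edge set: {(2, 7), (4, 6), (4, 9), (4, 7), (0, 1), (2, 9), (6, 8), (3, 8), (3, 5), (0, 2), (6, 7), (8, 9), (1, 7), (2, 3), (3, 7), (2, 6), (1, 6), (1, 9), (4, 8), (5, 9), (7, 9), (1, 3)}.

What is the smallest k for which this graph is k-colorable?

3

4, 6, 7 form a triangle, so at least 3 colors are needed.
3 colors suffice: 0=red, 1=green, 2=green, 3=blue, 4=green, 5=red, 6=blue, 7=red, 8=red, 9=blue. Each edge has distinct colors on its endpoints.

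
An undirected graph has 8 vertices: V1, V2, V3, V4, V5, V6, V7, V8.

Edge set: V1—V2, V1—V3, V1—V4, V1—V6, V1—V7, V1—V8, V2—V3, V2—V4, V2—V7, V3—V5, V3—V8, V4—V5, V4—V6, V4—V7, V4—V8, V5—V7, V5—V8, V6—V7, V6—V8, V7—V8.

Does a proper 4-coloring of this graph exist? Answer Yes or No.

No

V1, V4, V6, V7, V8 form a clique, so at least 5 colors are needed.
So 4 colors are not enough.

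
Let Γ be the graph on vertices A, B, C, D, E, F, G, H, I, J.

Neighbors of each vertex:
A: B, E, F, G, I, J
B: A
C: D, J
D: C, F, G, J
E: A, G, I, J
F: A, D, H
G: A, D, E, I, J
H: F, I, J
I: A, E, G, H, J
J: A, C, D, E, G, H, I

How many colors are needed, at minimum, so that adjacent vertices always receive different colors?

5

A, E, G, I, J form a clique, so at least 5 colors are needed.
5 colors suffice: color 1 → {B, F, J}; color 2 → {A, D, H}; color 3 → {C, G}; color 4 → {I}; color 5 → {E}. Every edge joins two different colors.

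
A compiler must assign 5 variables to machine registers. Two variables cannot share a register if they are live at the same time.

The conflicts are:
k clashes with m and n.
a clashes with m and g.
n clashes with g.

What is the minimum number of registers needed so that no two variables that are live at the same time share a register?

The cycle k-m-a-g-n-k has odd length 5, so it cannot be 2-colored; at least 3 registers are needed.
3 registers suffice: register 1 → {a, n}; register 2 → {m, g}; register 3 → {k}. Every pair that conflicts lands in different registers.

3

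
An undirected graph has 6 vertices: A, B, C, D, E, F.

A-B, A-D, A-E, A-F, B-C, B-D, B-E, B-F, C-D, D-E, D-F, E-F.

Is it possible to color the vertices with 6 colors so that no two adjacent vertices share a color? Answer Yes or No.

The chromatic number is 5. A, B, D, E, F form a clique, so at least 5 colors are needed.
5 colors suffice: color red → {B}; color blue → {D}; color green → {A, C}; color yellow → {F}; color purple → {E}.
Since 6 ≥ 5, a proper 6-coloring certainly exists.

Yes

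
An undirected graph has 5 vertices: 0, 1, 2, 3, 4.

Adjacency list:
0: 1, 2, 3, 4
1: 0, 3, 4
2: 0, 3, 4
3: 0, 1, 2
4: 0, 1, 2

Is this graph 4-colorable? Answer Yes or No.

Yes

The chromatic number is 3. 0, 2, 3 form a triangle, so at least 3 colors are needed.
A valid assignment using 3 colors: 0=a, 1=b, 2=b, 3=c, 4=c.
Since 4 ≥ 3, a proper 4-coloring certainly exists.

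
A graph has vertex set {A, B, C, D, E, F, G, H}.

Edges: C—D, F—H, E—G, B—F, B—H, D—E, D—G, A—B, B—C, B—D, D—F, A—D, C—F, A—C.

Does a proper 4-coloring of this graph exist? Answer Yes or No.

Yes

The chromatic number is 4. A, B, C, D are mutually adjacent (a clique of size 4), so at least 4 colors are needed.
4 colors suffice: color 1 → {D, H}; color 2 → {B, G}; color 3 → {A, E, F}; color 4 → {C}.
That is already a proper 4-coloring.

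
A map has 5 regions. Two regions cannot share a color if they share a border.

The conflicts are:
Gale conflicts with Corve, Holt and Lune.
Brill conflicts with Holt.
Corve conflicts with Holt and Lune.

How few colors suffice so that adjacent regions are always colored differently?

Gale, Corve, Lune all conflict with each other, so at least 3 colors are needed.
One proper 3-coloring: Gale=1, Brill=1, Corve=2, Holt=3, Lune=3. No two conflicting regions share a color.

3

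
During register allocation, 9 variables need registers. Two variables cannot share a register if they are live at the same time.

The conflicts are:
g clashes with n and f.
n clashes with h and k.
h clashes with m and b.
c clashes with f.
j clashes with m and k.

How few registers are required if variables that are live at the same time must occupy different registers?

The cycle k-n-h-m-j-k has odd length 5, so it cannot be 2-colored; at least 3 registers are needed.
A valid assignment using 3 registers: g=1, n=2, h=1, c=1, j=1, f=2, m=2, k=3, b=2. Each listed conflict is separated.

3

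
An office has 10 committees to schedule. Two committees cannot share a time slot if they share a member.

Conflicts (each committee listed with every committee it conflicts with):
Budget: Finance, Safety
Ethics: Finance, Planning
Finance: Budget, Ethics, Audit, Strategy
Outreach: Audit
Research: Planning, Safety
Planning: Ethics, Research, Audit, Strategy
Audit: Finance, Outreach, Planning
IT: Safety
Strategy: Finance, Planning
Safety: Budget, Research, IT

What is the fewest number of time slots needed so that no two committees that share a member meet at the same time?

2

Research and Safety conflict, so at least 2 time slots are needed.
2 time slots suffice: time slot 1 → {Finance, Outreach, Planning, Safety}; time slot 2 → {Budget, Ethics, Research, Audit, IT, Strategy}. Every pair that conflicts lands in different time slots.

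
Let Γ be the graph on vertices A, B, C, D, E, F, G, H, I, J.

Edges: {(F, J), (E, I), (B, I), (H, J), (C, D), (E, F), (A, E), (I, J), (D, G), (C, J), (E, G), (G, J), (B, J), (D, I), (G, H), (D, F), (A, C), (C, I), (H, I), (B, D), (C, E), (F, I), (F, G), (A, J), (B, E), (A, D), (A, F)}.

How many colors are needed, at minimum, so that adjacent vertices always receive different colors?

A, C, E are mutually adjacent, so at least 3 colors are needed.
3 colors suffice: color 1 → {D, E, J}; color 2 → {A, G, I}; color 3 → {B, C, F, H}. No two adjacent vertices share a color.

3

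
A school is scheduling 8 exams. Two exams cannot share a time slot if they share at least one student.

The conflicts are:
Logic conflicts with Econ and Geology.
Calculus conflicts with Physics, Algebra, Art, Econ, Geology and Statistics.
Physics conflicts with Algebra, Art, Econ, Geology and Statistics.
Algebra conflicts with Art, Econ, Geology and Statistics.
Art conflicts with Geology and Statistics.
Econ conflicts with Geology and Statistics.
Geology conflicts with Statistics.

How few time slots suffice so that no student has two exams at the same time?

6

Calculus, Physics, Algebra, Art, Geology, Statistics all conflict with each other, so at least 6 time slots are needed.
6 time slots suffice: time slot 1 → {Geology}; time slot 2 → {Logic, Physics}; time slot 3 → {Statistics}; time slot 4 → {Calculus}; time slot 5 → {Art, Econ}; time slot 6 → {Algebra}. Each listed conflict is separated.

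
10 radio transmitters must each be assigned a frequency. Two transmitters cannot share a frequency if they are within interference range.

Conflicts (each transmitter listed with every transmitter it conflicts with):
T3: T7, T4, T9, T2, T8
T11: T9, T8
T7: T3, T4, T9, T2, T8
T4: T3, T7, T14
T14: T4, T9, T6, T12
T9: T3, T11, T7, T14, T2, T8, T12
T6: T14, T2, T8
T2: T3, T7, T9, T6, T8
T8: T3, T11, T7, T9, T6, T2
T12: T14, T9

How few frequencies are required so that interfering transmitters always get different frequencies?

5

T3, T7, T9, T2, T8 all conflict with each other, so at least 5 frequencies are needed.
5 frequencies suffice: frequency 1 → {T4, T9, T6}; frequency 2 → {T14, T8}; frequency 3 → {T11, T7, T12}; frequency 4 → {T2}; frequency 5 → {T3}. Every pair that conflicts lands in different frequencies.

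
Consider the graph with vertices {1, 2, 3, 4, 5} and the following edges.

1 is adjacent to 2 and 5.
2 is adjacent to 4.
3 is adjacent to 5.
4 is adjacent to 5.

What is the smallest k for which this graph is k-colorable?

3 and 5 are adjacent, so at least 2 colors are needed.
One proper 2-coloring: 1=b, 2=a, 3=b, 4=b, 5=a. No two adjacent vertices share a color.

2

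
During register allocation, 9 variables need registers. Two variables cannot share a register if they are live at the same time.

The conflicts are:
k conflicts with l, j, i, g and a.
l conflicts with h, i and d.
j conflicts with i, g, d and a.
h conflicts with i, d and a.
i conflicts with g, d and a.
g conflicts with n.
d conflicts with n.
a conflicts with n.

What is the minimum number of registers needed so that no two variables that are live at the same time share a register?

k, j, i, a pairwise conflict, so at least 4 registers are needed.
A valid assignment using 4 registers: k=3, l=4, j=4, h=3, i=1, g=2, d=2, a=2, n=1. Each listed conflict is separated.

4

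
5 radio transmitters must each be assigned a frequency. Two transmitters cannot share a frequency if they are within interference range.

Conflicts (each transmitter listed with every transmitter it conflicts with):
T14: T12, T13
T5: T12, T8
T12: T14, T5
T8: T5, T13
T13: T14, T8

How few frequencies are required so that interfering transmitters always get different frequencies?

The cycle T8-T5-T12-T14-T13-T8 has odd length 5, so it cannot be 2-colored; at least 3 frequencies are needed.
A valid assignment using 3 frequencies: T14=2, T5=3, T12=1, T8=2, T13=1. Every pair that conflicts lands in different frequencies.

3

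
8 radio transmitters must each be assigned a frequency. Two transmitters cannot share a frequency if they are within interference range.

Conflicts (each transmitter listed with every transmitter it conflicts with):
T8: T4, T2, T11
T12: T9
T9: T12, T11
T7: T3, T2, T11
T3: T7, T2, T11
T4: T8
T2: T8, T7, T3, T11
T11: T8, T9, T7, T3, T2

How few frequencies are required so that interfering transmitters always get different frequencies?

4

T7, T3, T2, T11 pairwise conflict, so at least 4 frequencies are needed.
Using 4 frequencies: T8=3, T12=1, T9=2, T7=4, T3=3, T4=1, T2=2, T11=1. Each listed conflict is separated.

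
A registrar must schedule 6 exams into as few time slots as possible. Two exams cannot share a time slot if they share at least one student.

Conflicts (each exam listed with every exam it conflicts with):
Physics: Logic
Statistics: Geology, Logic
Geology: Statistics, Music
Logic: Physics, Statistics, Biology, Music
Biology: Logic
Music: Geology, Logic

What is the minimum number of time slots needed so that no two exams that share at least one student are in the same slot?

2

Logic and Biology conflict, so at least 2 time slots are needed.
2 time slots suffice: time slot 1 → {Geology, Logic}; time slot 2 → {Physics, Statistics, Biology, Music}. Each listed conflict is separated.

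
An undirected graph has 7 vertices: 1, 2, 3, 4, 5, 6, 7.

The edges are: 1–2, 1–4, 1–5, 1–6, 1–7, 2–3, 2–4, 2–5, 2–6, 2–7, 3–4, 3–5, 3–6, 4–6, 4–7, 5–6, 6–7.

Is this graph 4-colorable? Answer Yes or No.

No

1, 2, 4, 6, 7 are pairwise adjacent (a clique of size 5), so at least 5 colors are needed.
So 4 colors are not enough.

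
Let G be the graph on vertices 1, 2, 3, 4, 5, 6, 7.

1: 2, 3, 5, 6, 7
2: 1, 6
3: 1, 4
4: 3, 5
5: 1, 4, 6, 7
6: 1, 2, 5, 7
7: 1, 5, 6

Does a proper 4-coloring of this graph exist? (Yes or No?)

The chromatic number is 4. 1, 5, 6, 7 form a clique, so at least 4 colors are needed.
A valid assignment using 4 colors: 1=a, 2=c, 3=b, 4=a, 5=c, 6=b, 7=d.
That is already a proper 4-coloring.

Yes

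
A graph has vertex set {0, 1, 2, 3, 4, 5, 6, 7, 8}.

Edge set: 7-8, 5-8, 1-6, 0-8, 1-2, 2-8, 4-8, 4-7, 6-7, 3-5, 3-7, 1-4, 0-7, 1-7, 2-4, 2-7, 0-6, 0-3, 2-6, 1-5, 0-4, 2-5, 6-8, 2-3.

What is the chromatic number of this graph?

4

0, 6, 7, 8 form a clique, so at least 4 colors are needed.
4 colors suffice: 0=blue, 1=green, 2=blue, 3=green, 4=yellow, 5=red, 6=yellow, 7=red, 8=green. Each edge has distinct colors on its endpoints.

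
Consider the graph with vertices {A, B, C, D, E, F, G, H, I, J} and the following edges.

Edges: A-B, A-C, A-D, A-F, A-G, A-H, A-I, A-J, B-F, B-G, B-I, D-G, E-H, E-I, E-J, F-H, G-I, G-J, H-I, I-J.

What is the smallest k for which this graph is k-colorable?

4

A, B, G, I are pairwise adjacent (a clique of size 4), so at least 4 colors are needed.
4 colors suffice: color 1 → {A, E}; color 2 → {C, D, F, I}; color 3 → {G, H}; color 4 → {B, J}. No two adjacent vertices share a color.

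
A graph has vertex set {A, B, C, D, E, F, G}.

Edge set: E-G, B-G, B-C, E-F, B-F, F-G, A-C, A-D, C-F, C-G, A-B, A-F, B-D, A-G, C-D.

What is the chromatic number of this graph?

A, B, C, F, G form a clique, so at least 5 colors are needed.
A valid assignment using 5 colors: A=3, B=1, C=5, D=2, E=1, F=4, G=2. No two adjacent vertices share a color.

5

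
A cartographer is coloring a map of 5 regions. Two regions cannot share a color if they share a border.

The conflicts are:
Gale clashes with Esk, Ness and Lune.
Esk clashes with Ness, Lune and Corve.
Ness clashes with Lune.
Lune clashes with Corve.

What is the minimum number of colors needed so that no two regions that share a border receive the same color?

Gale, Esk, Ness, Lune all conflict with each other, so at least 4 colors are needed.
A valid assignment using 4 colors: Gale=3, Esk=2, Ness=4, Lune=1, Corve=3. Each listed conflict is separated.

4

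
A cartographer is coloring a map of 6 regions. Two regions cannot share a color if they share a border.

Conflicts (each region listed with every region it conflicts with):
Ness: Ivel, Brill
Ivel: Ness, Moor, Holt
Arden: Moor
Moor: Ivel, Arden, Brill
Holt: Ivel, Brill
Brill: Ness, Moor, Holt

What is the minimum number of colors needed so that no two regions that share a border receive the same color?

Ivel and Moor conflict, so at least 2 colors are needed.
2 colors suffice: Ness=1, Ivel=2, Arden=2, Moor=1, Holt=1, Brill=2. Each listed conflict is separated.

2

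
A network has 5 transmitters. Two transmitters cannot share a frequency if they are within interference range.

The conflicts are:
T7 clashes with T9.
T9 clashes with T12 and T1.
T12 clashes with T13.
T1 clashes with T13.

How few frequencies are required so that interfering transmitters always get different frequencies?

2

T1 and T13 conflict, so at least 2 frequencies are needed.
2 frequencies suffice: frequency 1 → {T9, T13}; frequency 2 → {T7, T12, T1}. Every pair that conflicts lands in different frequencies.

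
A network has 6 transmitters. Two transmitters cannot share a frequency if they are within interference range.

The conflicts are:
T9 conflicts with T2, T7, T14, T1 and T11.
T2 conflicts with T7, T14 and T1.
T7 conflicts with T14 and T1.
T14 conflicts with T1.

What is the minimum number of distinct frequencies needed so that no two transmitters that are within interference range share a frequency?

T9, T2, T7, T14, T1 pairwise conflict, so at least 5 frequencies are needed.
5 frequencies suffice: frequency 1 → {T9}; frequency 2 → {T2, T11}; frequency 3 → {T1}; frequency 4 → {T7}; frequency 5 → {T14}. Every pair that conflicts lands in different frequencies.

5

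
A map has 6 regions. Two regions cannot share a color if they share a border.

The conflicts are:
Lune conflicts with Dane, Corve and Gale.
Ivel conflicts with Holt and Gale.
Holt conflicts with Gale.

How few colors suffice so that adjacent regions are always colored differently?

3

Ivel, Holt, Gale are mutually in conflict, so at least 3 colors are needed.
A valid assignment using 3 colors: Lune=2, Dane=1, Corve=1, Ivel=2, Holt=3, Gale=1. Each listed conflict is separated.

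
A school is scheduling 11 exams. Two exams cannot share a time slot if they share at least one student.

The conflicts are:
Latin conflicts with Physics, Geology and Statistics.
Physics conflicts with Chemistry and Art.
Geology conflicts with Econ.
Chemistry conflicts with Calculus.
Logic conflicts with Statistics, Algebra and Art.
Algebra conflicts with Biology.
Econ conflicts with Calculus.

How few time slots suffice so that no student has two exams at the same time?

The cycle Logic-Art-Physics-Latin-Statistics-Logic has odd length 5, so it cannot be 2-colored; at least 3 time slots are needed.
3 time slots suffice: Latin=2, Physics=1, Geology=1, Chemistry=2, Logic=1, Statistics=3, Algebra=2, Art=2, Econ=2, Biology=1, Calculus=1. Each listed conflict is separated.

3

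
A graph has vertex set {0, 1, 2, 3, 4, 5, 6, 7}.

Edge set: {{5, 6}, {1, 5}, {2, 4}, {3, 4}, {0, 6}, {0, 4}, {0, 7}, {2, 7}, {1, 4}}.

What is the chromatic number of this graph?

3

The cycle 5-6-0-4-1-5 has odd length 5, so it cannot be 2-colored; at least 3 colors are needed.
3 colors suffice: color red → {4, 5, 7}; color blue → {0, 1, 2, 3}; color green → {6}. Every edge joins two different colors.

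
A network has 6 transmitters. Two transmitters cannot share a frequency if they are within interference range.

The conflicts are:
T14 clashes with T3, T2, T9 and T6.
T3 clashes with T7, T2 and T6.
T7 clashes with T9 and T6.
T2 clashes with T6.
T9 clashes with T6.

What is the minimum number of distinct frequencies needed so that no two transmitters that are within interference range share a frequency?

T14, T3, T2, T6 are mutually in conflict, so at least 4 frequencies are needed.
A valid assignment using 4 frequencies: T14=2, T3=3, T7=2, T2=4, T9=3, T6=1. Every pair that conflicts lands in different frequencies.

4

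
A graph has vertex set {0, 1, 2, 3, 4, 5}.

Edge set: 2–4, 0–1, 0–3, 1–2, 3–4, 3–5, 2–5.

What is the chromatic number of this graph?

3

The cycle 3-0-1-2-5-3 has odd length 5, so it cannot be 2-colored; at least 3 colors are needed.
One proper 3-coloring: 0=c, 1=b, 2=a, 3=a, 4=b, 5=b. Each edge has distinct colors on its endpoints.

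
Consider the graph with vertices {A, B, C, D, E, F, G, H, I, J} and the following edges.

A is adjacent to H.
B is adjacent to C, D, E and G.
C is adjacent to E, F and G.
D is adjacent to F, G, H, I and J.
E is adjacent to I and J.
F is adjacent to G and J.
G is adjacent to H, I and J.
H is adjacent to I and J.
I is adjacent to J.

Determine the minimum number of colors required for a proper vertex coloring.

D, G, H, I, J are mutually adjacent (a clique of size 5), so at least 5 colors are needed.
A valid assignment using 5 colors: A=1, B=3, C=2, D=2, E=1, F=4, G=1, H=5, I=4, J=3. Every edge joins two different colors.

5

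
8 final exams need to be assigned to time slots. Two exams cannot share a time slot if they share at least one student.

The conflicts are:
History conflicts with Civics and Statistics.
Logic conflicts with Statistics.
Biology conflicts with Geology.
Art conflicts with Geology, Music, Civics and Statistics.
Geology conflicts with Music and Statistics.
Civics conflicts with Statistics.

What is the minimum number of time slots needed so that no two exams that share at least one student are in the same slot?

Art, Geology, Statistics are mutually in conflict, so at least 3 time slots are needed.
3 time slots suffice: History=3, Logic=2, Biology=1, Art=3, Geology=2, Music=1, Civics=2, Statistics=1. Every pair that conflicts lands in different time slots.

3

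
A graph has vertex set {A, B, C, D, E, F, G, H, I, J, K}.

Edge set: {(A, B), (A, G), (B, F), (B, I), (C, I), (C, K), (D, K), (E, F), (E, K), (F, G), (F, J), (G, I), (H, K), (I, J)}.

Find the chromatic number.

2

H and K are adjacent, so at least 2 colors are needed.
2 colors suffice: A=1, B=2, C=2, D=2, E=2, F=1, G=2, H=2, I=1, J=2, K=1. No two adjacent vertices share a color.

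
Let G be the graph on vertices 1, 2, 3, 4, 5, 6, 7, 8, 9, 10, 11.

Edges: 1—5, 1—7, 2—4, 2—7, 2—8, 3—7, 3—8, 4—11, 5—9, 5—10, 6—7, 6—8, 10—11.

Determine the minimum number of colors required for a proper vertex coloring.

3

The cycle 5-10-11-4-2-7-1-5 has odd length 7, so it cannot be 2-colored; at least 3 colors are needed.
3 colors suffice: color a → {4, 5, 7, 8}; color b → {1, 2, 3, 6, 9, 11}; color c → {10}. Each edge has distinct colors on its endpoints.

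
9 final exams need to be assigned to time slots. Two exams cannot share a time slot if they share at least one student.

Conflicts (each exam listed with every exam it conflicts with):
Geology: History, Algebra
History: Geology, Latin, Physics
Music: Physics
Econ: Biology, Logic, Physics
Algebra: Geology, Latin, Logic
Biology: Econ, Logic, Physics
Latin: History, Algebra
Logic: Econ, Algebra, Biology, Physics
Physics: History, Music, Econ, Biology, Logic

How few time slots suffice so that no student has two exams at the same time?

4

Econ, Biology, Logic, Physics all conflict with each other, so at least 4 time slots are needed.
4 time slots suffice: Geology=3, History=2, Music=2, Econ=4, Algebra=1, Biology=3, Latin=3, Logic=2, Physics=1. Each listed conflict is separated.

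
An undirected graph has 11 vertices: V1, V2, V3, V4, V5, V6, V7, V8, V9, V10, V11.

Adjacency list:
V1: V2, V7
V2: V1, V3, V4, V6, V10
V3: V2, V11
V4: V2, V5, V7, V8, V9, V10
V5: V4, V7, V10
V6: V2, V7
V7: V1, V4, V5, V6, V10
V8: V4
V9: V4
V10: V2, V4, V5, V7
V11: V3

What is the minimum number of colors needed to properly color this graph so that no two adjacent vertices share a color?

4

V4, V5, V7, V10 form a clique, so at least 4 colors are needed.
4 colors suffice: color 1 → {V1, V3, V4, V6}; color 2 → {V2, V7, V8, V9, V11}; color 3 → {V10}; color 4 → {V5}. No two adjacent vertices share a color.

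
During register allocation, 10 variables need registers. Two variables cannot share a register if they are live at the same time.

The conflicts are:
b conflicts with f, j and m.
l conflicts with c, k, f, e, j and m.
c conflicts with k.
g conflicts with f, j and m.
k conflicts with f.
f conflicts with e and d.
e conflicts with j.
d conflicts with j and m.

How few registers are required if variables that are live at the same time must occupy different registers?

3

l, k, f are mutually in conflict, so at least 3 registers are needed.
3 registers suffice: register 1 → {b, l, g, d}; register 2 → {c, f, j, m}; register 3 → {k, e}. No two conflicting variables share a register.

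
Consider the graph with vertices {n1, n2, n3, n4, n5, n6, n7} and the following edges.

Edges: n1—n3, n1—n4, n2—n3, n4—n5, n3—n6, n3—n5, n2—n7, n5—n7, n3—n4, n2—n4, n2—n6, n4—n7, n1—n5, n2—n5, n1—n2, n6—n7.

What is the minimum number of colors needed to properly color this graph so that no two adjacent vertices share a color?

n1, n2, n3, n4, n5 form a clique, so at least 5 colors are needed.
One proper 5-coloring: n1=purple, n2=red, n3=green, n4=yellow, n5=blue, n6=blue, n7=green. No two adjacent vertices share a color.

5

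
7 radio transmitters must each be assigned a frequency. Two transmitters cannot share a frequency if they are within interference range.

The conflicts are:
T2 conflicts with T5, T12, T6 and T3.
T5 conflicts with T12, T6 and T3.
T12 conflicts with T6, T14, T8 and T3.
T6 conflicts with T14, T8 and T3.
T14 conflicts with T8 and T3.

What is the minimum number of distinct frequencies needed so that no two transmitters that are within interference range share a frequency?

5

T2, T5, T12, T6, T3 pairwise conflict, so at least 5 frequencies are needed.
5 frequencies suffice: frequency 1 → {T6}; frequency 2 → {T12}; frequency 3 → {T8, T3}; frequency 4 → {T5, T14}; frequency 5 → {T2}. No two conflicting transmitters share a frequency.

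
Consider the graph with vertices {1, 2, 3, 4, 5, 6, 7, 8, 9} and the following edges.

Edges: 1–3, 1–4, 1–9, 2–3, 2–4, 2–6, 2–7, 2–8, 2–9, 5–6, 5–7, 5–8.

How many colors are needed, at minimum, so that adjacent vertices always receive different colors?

5 and 7 are adjacent, so at least 2 colors are needed.
2 colors suffice: color red → {1, 2, 5}; color blue → {3, 4, 6, 7, 8, 9}. Each edge has distinct colors on its endpoints.

2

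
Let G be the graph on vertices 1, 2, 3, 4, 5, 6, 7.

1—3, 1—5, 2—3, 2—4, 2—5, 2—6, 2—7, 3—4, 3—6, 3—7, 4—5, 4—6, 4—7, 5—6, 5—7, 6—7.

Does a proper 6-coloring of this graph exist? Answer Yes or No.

The chromatic number is 5. 2, 4, 5, 6, 7 are pairwise adjacent (a clique of size 5), so at least 5 colors are needed.
5 colors suffice: 1=red, 2=blue, 3=green, 4=purple, 5=green, 6=red, 7=yellow.
Since 6 ≥ 5, a proper 6-coloring certainly exists.

Yes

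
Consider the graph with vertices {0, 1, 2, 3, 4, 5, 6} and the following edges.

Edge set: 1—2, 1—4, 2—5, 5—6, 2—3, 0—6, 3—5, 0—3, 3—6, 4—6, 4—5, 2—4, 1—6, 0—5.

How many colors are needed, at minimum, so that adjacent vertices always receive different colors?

0, 3, 5, 6 are mutually adjacent (a clique of size 4), so at least 4 colors are needed.
4 colors suffice: color red → {2, 6}; color blue → {1, 5}; color green → {3, 4}; color yellow → {0}. Every edge joins two different colors.

4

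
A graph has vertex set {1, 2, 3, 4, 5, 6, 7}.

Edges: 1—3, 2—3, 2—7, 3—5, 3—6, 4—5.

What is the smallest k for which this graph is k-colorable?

3 and 5 are adjacent, so at least 2 colors are needed.
One proper 2-coloring: 1=blue, 2=blue, 3=red, 4=red, 5=blue, 6=blue, 7=red. No two adjacent vertices share a color.

2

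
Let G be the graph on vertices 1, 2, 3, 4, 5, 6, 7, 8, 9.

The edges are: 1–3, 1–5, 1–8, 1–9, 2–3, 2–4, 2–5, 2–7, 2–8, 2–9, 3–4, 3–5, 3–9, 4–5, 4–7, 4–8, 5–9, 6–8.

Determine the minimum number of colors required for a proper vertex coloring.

2, 3, 4, 5 are pairwise adjacent (a clique of size 4), so at least 4 colors are needed.
4 colors suffice: color red → {1, 2, 6}; color blue → {5, 7, 8}; color green → {4, 9}; color yellow → {3}. Each edge has distinct colors on its endpoints.

4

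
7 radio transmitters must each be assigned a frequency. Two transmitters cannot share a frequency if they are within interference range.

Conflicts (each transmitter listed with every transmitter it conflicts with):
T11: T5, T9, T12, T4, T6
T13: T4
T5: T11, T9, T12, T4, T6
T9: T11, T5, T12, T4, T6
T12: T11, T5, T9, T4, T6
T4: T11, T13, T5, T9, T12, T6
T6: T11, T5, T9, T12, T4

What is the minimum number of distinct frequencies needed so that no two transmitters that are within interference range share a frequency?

6

T11, T5, T9, T12, T4, T6 pairwise conflict, so at least 6 frequencies are needed.
6 frequencies suffice: frequency 1 → {T4}; frequency 2 → {T13, T5}; frequency 3 → {T11}; frequency 4 → {T12}; frequency 5 → {T6}; frequency 6 → {T9}. No two conflicting transmitters share a frequency.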